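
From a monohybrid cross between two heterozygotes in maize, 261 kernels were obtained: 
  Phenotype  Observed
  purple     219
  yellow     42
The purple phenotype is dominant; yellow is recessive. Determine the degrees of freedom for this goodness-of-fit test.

For a monohybrid cross between heterozygotes with complete dominance, the expected phenotypic ratio is 3:1.
A goodness-of-fit test with 2 phenotype classes has df = 2 − 1 = 1.

1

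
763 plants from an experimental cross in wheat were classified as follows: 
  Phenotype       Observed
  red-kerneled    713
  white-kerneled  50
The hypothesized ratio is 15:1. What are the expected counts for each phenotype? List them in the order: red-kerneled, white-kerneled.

The 15:1 ratio has 16 parts, so with N = 763 the expected counts are:
  red-kerneled: 763 × 15/16 = 715.3125
  white-kerneled: 763 × 1/16 = 47.6875

715.3125, 47.6875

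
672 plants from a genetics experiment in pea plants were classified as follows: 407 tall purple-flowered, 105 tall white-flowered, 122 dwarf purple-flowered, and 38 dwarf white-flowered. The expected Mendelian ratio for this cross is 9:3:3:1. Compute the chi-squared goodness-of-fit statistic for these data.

6.233

Total ratio parts = 16. Expected numbers out of 672:
  tall purple-flowered: 672 × 9/16 = 378
  tall white-flowered: 672 × 3/16 = 126
  dwarf purple-flowered: 672 × 3/16 = 126
  dwarf white-flowered: 672 × 1/16 = 42
χ² = Σ (O − E)² / E
  tall purple-flowered: (407 − 378)² / 378 = 2.2249
  tall white-flowered: (105 − 126)² / 126 = 3.5000
  dwarf purple-flowered: (122 − 126)² / 126 = 0.1270
  dwarf white-flowered: (38 − 42)² / 42 = 0.3810
χ² = 2.2249 + 3.5000 + 0.1270 + 0.3810 = 6.2329 ≈ 6.233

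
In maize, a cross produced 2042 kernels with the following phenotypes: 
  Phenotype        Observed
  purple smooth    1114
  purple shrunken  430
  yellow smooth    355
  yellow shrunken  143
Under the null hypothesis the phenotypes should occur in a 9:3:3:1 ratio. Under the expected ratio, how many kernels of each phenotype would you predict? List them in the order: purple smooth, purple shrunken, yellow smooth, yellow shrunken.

The 9:3:3:1 ratio has 16 parts, so with N = 2042 the expected counts are:
  purple smooth: 2042 × 9/16 = 1148.625
  purple shrunken: 2042 × 3/16 = 382.875
  yellow smooth: 2042 × 3/16 = 382.875
  yellow shrunken: 2042 × 1/16 = 127.625

1148.625, 382.875, 382.875, 127.625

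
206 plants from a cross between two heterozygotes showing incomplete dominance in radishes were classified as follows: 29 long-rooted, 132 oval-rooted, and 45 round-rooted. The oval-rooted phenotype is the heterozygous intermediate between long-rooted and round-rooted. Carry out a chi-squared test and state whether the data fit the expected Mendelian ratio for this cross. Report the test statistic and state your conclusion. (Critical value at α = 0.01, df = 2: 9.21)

18.816; not consistent

With incomplete dominance, a heterozygote × heterozygote cross gives a 1:2:1 phenotypic ratio.
Expected counts for N = 206 under a 1:2:1 ratio (total parts = 4):
  long-rooted: 206 × 1/4 = 51.5
  oval-rooted: 206 × 2/4 = 103
  round-rooted: 206 × 1/4 = 51.5
χ² = Σ (O − E)² / E
  long-rooted: (29 − 51.5)² / 51.5 = 9.8301
  oval-rooted: (132 − 103)² / 103 = 8.1650
  round-rooted: (45 − 51.5)² / 51.5 = 0.8204
χ² = 9.8301 + 8.1650 + 0.8204 = 18.8155 ≈ 18.816
Degrees of freedom = 3 − 1 = 2; critical value at α = 0.01 is 9.21.
Since 18.816 > 9.21, we reject the null hypothesis — the data do not fit the 1:2:1 ratio.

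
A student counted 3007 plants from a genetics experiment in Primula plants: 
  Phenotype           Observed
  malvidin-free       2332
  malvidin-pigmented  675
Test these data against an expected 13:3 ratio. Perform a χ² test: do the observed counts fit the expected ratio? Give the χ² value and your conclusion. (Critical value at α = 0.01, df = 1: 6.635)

Expected counts for N = 3007 under a 13:3 ratio (total parts = 16):
  malvidin-free: 3007 × 13/16 = 2443.1875
  malvidin-pigmented: 3007 × 3/16 = 563.8125
χ² = Σ (O − E)² / E
  malvidin-free: (2332 − 2443.1875)² / 2443.1875 = 5.0601
  malvidin-pigmented: (675 − 563.8125)² / 563.8125 = 21.9269
χ² = 5.0601 + 21.9269 = 26.987
Degrees of freedom = 2 − 1 = 1; critical value at α = 0.01 is 6.635.
Since 26.987 > 6.635, we reject the null hypothesis — the data do not fit the 13:3 ratio.

26.987; not consistent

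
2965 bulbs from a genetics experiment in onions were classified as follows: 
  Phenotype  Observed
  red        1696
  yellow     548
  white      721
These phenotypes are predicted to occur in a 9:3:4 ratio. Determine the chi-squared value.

The 9:3:4 ratio has 16 parts, so with N = 2965 the expected counts are:
  red: 2965 × 9/16 = 1667.8125
  yellow: 2965 × 3/16 = 555.9375
  white: 2965 × 4/16 = 741.25
χ² = Σ (O − E)² / E
  red: (1696 − 1667.8125)² / 1667.8125 = 0.4764
  yellow: (548 − 555.9375)² / 555.9375 = 0.1133
  white: (721 − 741.25)² / 741.25 = 0.5532
χ² = 0.4764 + 0.1133 + 0.5532 = 1.1429 ≈ 1.143

1.143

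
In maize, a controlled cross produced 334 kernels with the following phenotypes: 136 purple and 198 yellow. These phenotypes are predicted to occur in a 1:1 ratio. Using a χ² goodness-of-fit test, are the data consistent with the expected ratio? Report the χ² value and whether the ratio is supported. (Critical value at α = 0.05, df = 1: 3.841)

Total ratio parts = 2. Expected numbers out of 334:
  purple: 334 × 1/2 = 167
  yellow: 334 × 1/2 = 167
χ² = Σ (O − E)² / E
  purple: (136 − 167)² / 167 = 5.7545
  yellow: (198 − 167)² / 167 = 5.7545
χ² = 5.7545 + 5.7545 = 11.509
Degrees of freedom = 2 − 1 = 1; critical value at α = 0.05 is 3.841.
Since 11.509 > 3.841, we reject the null hypothesis — the data do not fit the 1:1 ratio.

11.509; not consistent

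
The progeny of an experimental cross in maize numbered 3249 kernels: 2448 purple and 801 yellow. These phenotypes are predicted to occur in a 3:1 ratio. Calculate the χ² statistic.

Under the 3:1 hypothesis (Σ ratio = 4, N = 3249):
  purple: 3249 × 3/4 = 2436.75
  yellow: 3249 × 1/4 = 812.25
χ² = Σ (O − E)² / E
  purple: (2448 − 2436.75)² / 2436.75 = 0.0519
  yellow: (801 − 812.25)² / 812.25 = 0.1558
χ² = 0.0519 + 0.1558 = 0.2077 ≈ 0.208

0.208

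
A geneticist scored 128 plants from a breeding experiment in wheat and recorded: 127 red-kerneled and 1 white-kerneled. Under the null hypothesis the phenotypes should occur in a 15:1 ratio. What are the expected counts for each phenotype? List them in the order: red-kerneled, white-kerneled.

120, 8

The 15:1 ratio has 16 parts, so with N = 128 the expected counts are:
  red-kerneled: 128 × 15/16 = 120
  white-kerneled: 128 × 1/16 = 8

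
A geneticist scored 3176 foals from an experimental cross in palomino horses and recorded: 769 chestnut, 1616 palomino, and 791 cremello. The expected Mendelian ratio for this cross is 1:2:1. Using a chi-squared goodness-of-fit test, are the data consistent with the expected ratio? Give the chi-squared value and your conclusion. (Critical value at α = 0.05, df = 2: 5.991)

1.292; consistent

Under the 1:2:1 hypothesis (Σ ratio = 4, N = 3176):
  chestnut: 3176 × 1/4 = 794
  palomino: 3176 × 2/4 = 1588
  cremello: 3176 × 1/4 = 794
χ² = Σ (O − E)² / E
  chestnut: (769 − 794)² / 794 = 0.7872
  palomino: (1616 − 1588)² / 1588 = 0.4937
  cremello: (791 − 794)² / 794 = 0.0113
χ² = 0.7872 + 0.4937 + 0.0113 = 1.2922 ≈ 1.292
Degrees of freedom = 3 − 1 = 2; critical value at α = 0.05 is 5.991.
Since 1.292 < 5.991, we fail to reject the null hypothesis — the data are consistent with the 1:2:1 ratio.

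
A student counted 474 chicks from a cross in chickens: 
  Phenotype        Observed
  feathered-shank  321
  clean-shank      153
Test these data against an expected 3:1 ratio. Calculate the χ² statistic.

13.392

The 3:1 ratio has 4 parts, so with N = 474 the expected counts are:
  feathered-shank: 474 × 3/4 = 355.5
  clean-shank: 474 × 1/4 = 118.5
χ² = Σ (O − E)² / E
  feathered-shank: (321 − 355.5)² / 355.5 = 3.3481
  clean-shank: (153 − 118.5)² / 118.5 = 10.0443
χ² = 3.3481 + 10.0443 = 13.3924 ≈ 13.392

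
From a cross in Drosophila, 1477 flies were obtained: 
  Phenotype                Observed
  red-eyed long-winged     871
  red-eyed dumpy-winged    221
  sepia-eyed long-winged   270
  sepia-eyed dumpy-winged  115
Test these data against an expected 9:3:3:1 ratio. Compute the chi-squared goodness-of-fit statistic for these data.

Total ratio parts = 16. Expected numbers out of 1477:
  red-eyed long-winged: 1477 × 9/16 = 830.8125
  red-eyed dumpy-winged: 1477 × 3/16 = 276.9375
  sepia-eyed long-winged: 1477 × 3/16 = 276.9375
  sepia-eyed dumpy-winged: 1477 × 1/16 = 92.3125
χ² = Σ (O − E)² / E
  red-eyed long-winged: (871 − 830.8125)² / 830.8125 = 1.9439
  red-eyed dumpy-winged: (221 − 276.9375)² / 276.9375 = 11.2986
  sepia-eyed long-winged: (270 − 276.9375)² / 276.9375 = 0.1738
  sepia-eyed dumpy-winged: (115 − 92.3125)² / 92.3125 = 5.5759
χ² = 1.9439 + 11.2986 + 0.1738 + 5.5759 = 18.9922 ≈ 18.992

18.992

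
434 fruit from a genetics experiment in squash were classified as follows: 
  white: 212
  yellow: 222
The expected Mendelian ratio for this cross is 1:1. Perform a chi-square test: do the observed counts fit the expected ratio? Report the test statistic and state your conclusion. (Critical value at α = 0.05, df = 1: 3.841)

0.230; consistent

The 1:1 ratio has 2 parts, so with N = 434 the expected counts are:
  white: 434 × 1/2 = 217
  yellow: 434 × 1/2 = 217
χ² = Σ (O − E)² / E
  white: (212 − 217)² / 217 = 0.1152
  yellow: (222 − 217)² / 217 = 0.1152
χ² = 0.1152 + 0.1152 = 0.2304 ≈ 0.230
Degrees of freedom = 2 − 1 = 1; critical value at α = 0.05 is 3.841.
Since 0.230 < 3.841, we fail to reject the null hypothesis — the data are consistent with the 1:1 ratio.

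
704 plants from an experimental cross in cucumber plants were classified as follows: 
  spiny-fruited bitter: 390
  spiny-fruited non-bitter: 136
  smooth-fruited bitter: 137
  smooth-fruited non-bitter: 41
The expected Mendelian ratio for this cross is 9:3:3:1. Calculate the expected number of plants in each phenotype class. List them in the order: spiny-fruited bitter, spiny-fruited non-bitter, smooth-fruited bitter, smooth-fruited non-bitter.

The 9:3:3:1 ratio has 16 parts, so with N = 704 the expected counts are:
  spiny-fruited bitter: 704 × 9/16 = 396
  spiny-fruited non-bitter: 704 × 3/16 = 132
  smooth-fruited bitter: 704 × 3/16 = 132
  smooth-fruited non-bitter: 704 × 1/16 = 44

396, 132, 132, 44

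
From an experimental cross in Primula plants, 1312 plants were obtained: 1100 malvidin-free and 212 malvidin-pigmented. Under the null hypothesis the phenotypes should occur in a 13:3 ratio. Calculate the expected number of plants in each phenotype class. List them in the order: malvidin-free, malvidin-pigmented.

Expected counts for N = 1312 under a 13:3 ratio (total parts = 16):
  malvidin-free: 1312 × 13/16 = 1066
  malvidin-pigmented: 1312 × 3/16 = 246

1066, 246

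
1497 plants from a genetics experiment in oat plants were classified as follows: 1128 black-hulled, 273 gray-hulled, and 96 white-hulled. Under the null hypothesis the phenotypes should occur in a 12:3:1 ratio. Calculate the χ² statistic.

Total ratio parts = 16. Expected numbers out of 1497:
  black-hulled: 1497 × 12/16 = 1122.75
  gray-hulled: 1497 × 3/16 = 280.6875
  white-hulled: 1497 × 1/16 = 93.5625
χ² = Σ (O − E)² / E
  black-hulled: (1128 − 1122.75)² / 1122.75 = 0.0245
  gray-hulled: (273 − 280.6875)² / 280.6875 = 0.2105
  white-hulled: (96 − 93.5625)² / 93.5625 = 0.0635
χ² = 0.0245 + 0.2105 + 0.0635 = 0.2985 ≈ 0.299

0.299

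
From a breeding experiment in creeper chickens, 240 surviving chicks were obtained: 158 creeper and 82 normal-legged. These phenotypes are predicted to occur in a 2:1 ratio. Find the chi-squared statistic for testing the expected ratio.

0.075

The 2:1 ratio has 3 parts, so with N = 240 the expected counts are:
  creeper: 240 × 2/3 = 160
  normal-legged: 240 × 1/3 = 80
χ² = Σ (O − E)² / E
  creeper: (158 − 160)² / 160 = 0.0250
  normal-legged: (82 − 80)² / 80 = 0.0500
χ² = 0.0250 + 0.0500 = 0.075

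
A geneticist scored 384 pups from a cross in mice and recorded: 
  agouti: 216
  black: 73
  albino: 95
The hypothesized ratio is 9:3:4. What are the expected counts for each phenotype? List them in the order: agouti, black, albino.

Total ratio parts = 16. Expected numbers out of 384:
  agouti: 384 × 9/16 = 216
  black: 384 × 3/16 = 72
  albino: 384 × 4/16 = 96

216, 72, 96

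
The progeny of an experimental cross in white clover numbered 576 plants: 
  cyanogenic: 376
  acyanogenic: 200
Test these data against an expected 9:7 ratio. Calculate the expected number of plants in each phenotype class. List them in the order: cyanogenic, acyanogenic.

324, 252

Under the 9:7 hypothesis (Σ ratio = 16, N = 576):
  cyanogenic: 576 × 9/16 = 324
  acyanogenic: 576 × 7/16 = 252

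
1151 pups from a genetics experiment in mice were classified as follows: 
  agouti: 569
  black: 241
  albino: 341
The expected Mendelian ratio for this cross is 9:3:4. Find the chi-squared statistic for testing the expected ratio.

Expected counts for N = 1151 under a 9:3:4 ratio (total parts = 16):
  agouti: 1151 × 9/16 = 647.4375
  black: 1151 × 3/16 = 215.8125
  albino: 1151 × 4/16 = 287.75
χ² = Σ (O − E)² / E
  agouti: (569 − 647.4375)² / 647.4375 = 9.5028
  black: (241 − 215.8125)² / 215.8125 = 2.9396
  albino: (341 − 287.75)² / 287.75 = 9.8543
χ² = 9.5028 + 2.9396 + 9.8543 = 22.2967 ≈ 22.297

22.297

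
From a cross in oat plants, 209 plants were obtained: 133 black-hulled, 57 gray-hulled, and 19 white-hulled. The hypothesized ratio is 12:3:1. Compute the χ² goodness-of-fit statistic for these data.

Expected counts for N = 209 under a 12:3:1 ratio (total parts = 16):
  black-hulled: 209 × 12/16 = 156.75
  gray-hulled: 209 × 3/16 = 39.1875
  white-hulled: 209 × 1/16 = 13.0625
χ² = Σ (O − E)² / E
  black-hulled: (133 − 156.75)² / 156.75 = 3.5985
  gray-hulled: (57 − 39.1875)² / 39.1875 = 8.0966
  white-hulled: (19 − 13.0625)² / 13.0625 = 2.6989
χ² = 3.5985 + 8.0966 + 2.6989 = 14.394

14.394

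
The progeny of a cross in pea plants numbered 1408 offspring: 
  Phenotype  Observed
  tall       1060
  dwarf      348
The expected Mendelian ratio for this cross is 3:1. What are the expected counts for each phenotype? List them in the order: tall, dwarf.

1056, 352

Expected counts for N = 1408 under a 3:1 ratio (total parts = 4):
  tall: 1408 × 3/4 = 1056
  dwarf: 1408 × 1/4 = 352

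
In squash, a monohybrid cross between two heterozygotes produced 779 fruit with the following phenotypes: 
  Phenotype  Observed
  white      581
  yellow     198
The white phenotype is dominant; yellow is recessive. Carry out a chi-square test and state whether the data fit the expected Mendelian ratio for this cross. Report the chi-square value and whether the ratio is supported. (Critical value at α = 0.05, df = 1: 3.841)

0.072; consistent

For a monohybrid cross between heterozygotes with complete dominance, the expected phenotypic ratio is 3:1.
The 3:1 ratio has 4 parts, so with N = 779 the expected counts are:
  white: 779 × 3/4 = 584.25
  yellow: 779 × 1/4 = 194.75
χ² = Σ (O − E)² / E
  white: (581 − 584.25)² / 584.25 = 0.0181
  yellow: (198 − 194.75)² / 194.75 = 0.0542
χ² = 0.0181 + 0.0542 = 0.0723 ≈ 0.072
Degrees of freedom = 2 − 1 = 1; critical value at α = 0.05 is 3.841.
Since 0.072 < 3.841, we fail to reject the null hypothesis — the data are consistent with the 3:1 ratio.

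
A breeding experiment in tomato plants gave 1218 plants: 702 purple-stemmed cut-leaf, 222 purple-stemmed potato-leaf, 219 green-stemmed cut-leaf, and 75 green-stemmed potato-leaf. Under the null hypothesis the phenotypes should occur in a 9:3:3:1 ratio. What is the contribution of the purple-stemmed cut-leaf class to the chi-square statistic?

0.416

The 9:3:3:1 ratio has 16 parts, so with N = 1218 the expected counts are:
  purple-stemmed cut-leaf: 1218 × 9/16 = 685.125
  purple-stemmed potato-leaf: 1218 × 3/16 = 228.375
  green-stemmed cut-leaf: 1218 × 3/16 = 228.375
  green-stemmed potato-leaf: 1218 × 1/16 = 76.125
Contribution of purple-stemmed cut-leaf: (702 − 685.125)² / 685.125 = 0.4156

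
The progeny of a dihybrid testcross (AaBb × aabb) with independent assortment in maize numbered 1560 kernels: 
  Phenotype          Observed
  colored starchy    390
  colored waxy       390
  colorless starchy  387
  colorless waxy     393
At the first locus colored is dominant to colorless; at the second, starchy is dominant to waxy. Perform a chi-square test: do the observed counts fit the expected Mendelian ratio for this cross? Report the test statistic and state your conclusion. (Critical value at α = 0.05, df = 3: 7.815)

A dihybrid testcross with independent assortment gives a 1:1:1:1 ratio.
Total ratio parts = 4. Expected numbers out of 1560:
  colored starchy: 1560 × 1/4 = 390
  colored waxy: 1560 × 1/4 = 390
  colorless starchy: 1560 × 1/4 = 390
  colorless waxy: 1560 × 1/4 = 390
χ² = Σ (O − E)² / E
  colored starchy: (390 − 390)² / 390 = 0.0000
  colored waxy: (390 − 390)² / 390 = 0.0000
  colorless starchy: (387 − 390)² / 390 = 0.0231
  colorless waxy: (393 − 390)² / 390 = 0.0231
χ² = 0.0000 + 0.0000 + 0.0231 + 0.0231 = 0.0462 ≈ 0.046
Degrees of freedom = 4 − 1 = 3; critical value at α = 0.05 is 7.815.
Since 0.046 < 7.815, we fail to reject the null hypothesis — the data are consistent with the 1:1:1:1 ratio.

0.046; consistent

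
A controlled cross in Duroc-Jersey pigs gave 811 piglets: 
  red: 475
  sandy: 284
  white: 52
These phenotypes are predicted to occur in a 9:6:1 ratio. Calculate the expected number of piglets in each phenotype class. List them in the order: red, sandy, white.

456.1875, 304.125, 50.6875

Expected counts for N = 811 under a 9:6:1 ratio (total parts = 16):
  red: 811 × 9/16 = 456.1875
  sandy: 811 × 6/16 = 304.125
  white: 811 × 1/16 = 50.6875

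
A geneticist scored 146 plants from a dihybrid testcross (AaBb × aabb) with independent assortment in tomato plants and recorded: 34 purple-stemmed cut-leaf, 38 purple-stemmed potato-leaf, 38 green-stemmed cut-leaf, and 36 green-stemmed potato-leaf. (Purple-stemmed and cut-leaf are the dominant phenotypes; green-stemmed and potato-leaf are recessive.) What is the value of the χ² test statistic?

0.301

A dihybrid testcross with independent assortment gives a 1:1:1:1 ratio.
Expected counts for N = 146 under a 1:1:1:1 ratio (total parts = 4):
  purple-stemmed cut-leaf: 146 × 1/4 = 36.5
  purple-stemmed potato-leaf: 146 × 1/4 = 36.5
  green-stemmed cut-leaf: 146 × 1/4 = 36.5
  green-stemmed potato-leaf: 146 × 1/4 = 36.5
χ² = Σ (O − E)² / E
  purple-stemmed cut-leaf: (34 − 36.5)² / 36.5 = 0.1712
  purple-stemmed potato-leaf: (38 − 36.5)² / 36.5 = 0.0616
  green-stemmed cut-leaf: (38 − 36.5)² / 36.5 = 0.0616
  green-stemmed potato-leaf: (36 − 36.5)² / 36.5 = 0.0068
χ² = 0.1712 + 0.0616 + 0.0616 + 0.0068 = 0.3012 ≈ 0.301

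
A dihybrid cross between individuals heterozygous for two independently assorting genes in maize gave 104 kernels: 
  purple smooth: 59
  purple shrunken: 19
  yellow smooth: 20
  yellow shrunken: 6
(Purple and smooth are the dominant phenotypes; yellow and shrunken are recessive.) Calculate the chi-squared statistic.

0.068

A dihybrid F₂ with independent assortment and complete dominance at both loci gives a 9:3:3:1 phenotypic ratio.
The 9:3:3:1 ratio has 16 parts, so with N = 104 the expected counts are:
  purple smooth: 104 × 9/16 = 58.5
  purple shrunken: 104 × 3/16 = 19.5
  yellow smooth: 104 × 3/16 = 19.5
  yellow shrunken: 104 × 1/16 = 6.5
χ² = Σ (O − E)² / E
  purple smooth: (59 − 58.5)² / 58.5 = 0.0043
  purple shrunken: (19 − 19.5)² / 19.5 = 0.0128
  yellow smooth: (20 − 19.5)² / 19.5 = 0.0128
  yellow shrunken: (6 − 6.5)² / 6.5 = 0.0385
χ² = 0.0043 + 0.0128 + 0.0128 + 0.0385 = 0.0684 ≈ 0.068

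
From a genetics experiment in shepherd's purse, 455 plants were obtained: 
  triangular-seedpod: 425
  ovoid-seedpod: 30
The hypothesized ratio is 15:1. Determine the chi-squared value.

Expected counts for N = 455 under a 15:1 ratio (total parts = 16):
  triangular-seedpod: 455 × 15/16 = 426.5625
  ovoid-seedpod: 455 × 1/16 = 28.4375
χ² = Σ (O − E)² / E
  triangular-seedpod: (425 − 426.5625)² / 426.5625 = 0.0057
  ovoid-seedpod: (30 − 28.4375)² / 28.4375 = 0.0859
χ² = 0.0057 + 0.0859 = 0.0916 ≈ 0.092

0.092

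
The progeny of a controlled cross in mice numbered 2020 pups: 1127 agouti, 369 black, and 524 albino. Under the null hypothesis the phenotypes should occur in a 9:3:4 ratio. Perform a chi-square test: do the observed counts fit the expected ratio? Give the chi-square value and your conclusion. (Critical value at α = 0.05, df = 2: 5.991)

1.041; consistent

Expected counts for N = 2020 under a 9:3:4 ratio (total parts = 16):
  agouti: 2020 × 9/16 = 1136.25
  black: 2020 × 3/16 = 378.75
  albino: 2020 × 4/16 = 505
χ² = Σ (O − E)² / E
  agouti: (1127 − 1136.25)² / 1136.25 = 0.0753
  black: (369 − 378.75)² / 378.75 = 0.2510
  albino: (524 − 505)² / 505 = 0.7149
χ² = 0.0753 + 0.2510 + 0.7149 = 1.0412 ≈ 1.041
Degrees of freedom = 3 − 1 = 2; critical value at α = 0.05 is 5.991.
Since 1.041 < 5.991, we fail to reject the null hypothesis — the data are consistent with the 9:3:4 ratio.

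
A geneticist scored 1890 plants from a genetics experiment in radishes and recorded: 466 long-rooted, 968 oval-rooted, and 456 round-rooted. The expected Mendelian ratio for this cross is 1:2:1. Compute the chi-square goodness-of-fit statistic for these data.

Expected counts for N = 1890 under a 1:2:1 ratio (total parts = 4):
  long-rooted: 1890 × 1/4 = 472.5
  oval-rooted: 1890 × 2/4 = 945
  round-rooted: 1890 × 1/4 = 472.5
χ² = Σ (O − E)² / E
  long-rooted: (466 − 472.5)² / 472.5 = 0.0894
  oval-rooted: (968 − 945)² / 945 = 0.5598
  round-rooted: (456 − 472.5)² / 472.5 = 0.5762
χ² = 0.0894 + 0.5598 + 0.5762 = 1.2254 ≈ 1.225

1.225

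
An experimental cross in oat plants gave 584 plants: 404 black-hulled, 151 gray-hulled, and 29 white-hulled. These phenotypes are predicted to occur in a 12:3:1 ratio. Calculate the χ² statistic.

Under the 12:3:1 hypothesis (Σ ratio = 16, N = 584):
  black-hulled: 584 × 12/16 = 438
  gray-hulled: 584 × 3/16 = 109.5
  white-hulled: 584 × 1/16 = 36.5
χ² = Σ (O − E)² / E
  black-hulled: (404 − 438)² / 438 = 2.6393
  gray-hulled: (151 − 109.5)² / 109.5 = 15.7283
  white-hulled: (29 − 36.5)² / 36.5 = 1.5411
χ² = 2.6393 + 15.7283 + 1.5411 = 19.9087 ≈ 19.909

19.909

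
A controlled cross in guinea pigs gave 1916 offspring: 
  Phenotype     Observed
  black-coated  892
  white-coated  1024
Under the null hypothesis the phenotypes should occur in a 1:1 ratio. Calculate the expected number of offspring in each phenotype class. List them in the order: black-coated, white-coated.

958, 958

The 1:1 ratio has 2 parts, so with N = 1916 the expected counts are:
  black-coated: 1916 × 1/2 = 958
  white-coated: 1916 × 1/2 = 958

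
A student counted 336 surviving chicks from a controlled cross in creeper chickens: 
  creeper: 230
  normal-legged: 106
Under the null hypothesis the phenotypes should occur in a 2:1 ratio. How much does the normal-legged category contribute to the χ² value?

0.321

Under the 2:1 hypothesis (Σ ratio = 3, N = 336):
  creeper: 336 × 2/3 = 224
  normal-legged: 336 × 1/3 = 112
Contribution of normal-legged: (106 − 112)² / 112 = 0.3214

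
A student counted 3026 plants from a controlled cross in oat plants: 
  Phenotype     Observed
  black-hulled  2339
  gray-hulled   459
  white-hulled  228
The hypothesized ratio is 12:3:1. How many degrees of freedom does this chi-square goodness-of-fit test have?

2

A goodness-of-fit test with 3 phenotype classes has df = 3 − 1 = 2.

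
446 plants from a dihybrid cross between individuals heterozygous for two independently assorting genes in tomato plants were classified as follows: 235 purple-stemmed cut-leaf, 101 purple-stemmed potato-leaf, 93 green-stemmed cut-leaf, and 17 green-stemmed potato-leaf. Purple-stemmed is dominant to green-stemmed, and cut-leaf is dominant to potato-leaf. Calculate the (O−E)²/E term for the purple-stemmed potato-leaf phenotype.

3.610

A dihybrid F₂ with independent assortment and complete dominance at both loci gives a 9:3:3:1 phenotypic ratio.
Expected counts for N = 446 under a 9:3:3:1 ratio (total parts = 16):
  purple-stemmed cut-leaf: 446 × 9/16 = 250.875
  purple-stemmed potato-leaf: 446 × 3/16 = 83.625
  green-stemmed cut-leaf: 446 × 3/16 = 83.625
  green-stemmed potato-leaf: 446 × 1/16 = 27.875
Contribution of purple-stemmed potato-leaf: (101 − 83.625)² / 83.625 = 3.6101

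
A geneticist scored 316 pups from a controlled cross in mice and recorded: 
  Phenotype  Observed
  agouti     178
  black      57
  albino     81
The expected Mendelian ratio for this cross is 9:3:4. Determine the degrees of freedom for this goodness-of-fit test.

2

A goodness-of-fit test with 3 phenotype classes has df = 3 − 1 = 2.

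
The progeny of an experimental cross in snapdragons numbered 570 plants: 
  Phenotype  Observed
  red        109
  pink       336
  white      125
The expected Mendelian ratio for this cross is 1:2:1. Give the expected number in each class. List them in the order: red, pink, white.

Total ratio parts = 4. Expected numbers out of 570:
  red: 570 × 1/4 = 142.5
  pink: 570 × 2/4 = 285
  white: 570 × 1/4 = 142.5

142.5, 285, 142.5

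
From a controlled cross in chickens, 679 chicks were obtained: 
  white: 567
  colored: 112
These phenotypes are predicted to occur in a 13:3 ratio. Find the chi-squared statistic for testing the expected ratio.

2.267

Under the 13:3 hypothesis (Σ ratio = 16, N = 679):
  white: 679 × 13/16 = 551.6875
  colored: 679 × 3/16 = 127.3125
χ² = Σ (O − E)² / E
  white: (567 − 551.6875)² / 551.6875 = 0.4250
  colored: (112 − 127.3125)² / 127.3125 = 1.8417
χ² = 0.4250 + 1.8417 = 2.2667 ≈ 2.267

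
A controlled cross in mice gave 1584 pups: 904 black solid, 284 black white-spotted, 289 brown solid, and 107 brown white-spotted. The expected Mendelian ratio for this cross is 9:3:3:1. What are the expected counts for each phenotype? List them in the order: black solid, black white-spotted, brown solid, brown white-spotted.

891, 297, 297, 99

Total ratio parts = 16. Expected numbers out of 1584:
  black solid: 1584 × 9/16 = 891
  black white-spotted: 1584 × 3/16 = 297
  brown solid: 1584 × 3/16 = 297
  brown white-spotted: 1584 × 1/16 = 99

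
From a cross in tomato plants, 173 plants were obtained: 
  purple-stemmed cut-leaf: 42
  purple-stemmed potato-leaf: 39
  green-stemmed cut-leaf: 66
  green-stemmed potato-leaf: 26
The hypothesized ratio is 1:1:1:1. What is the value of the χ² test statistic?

Total ratio parts = 4. Expected numbers out of 173:
  purple-stemmed cut-leaf: 173 × 1/4 = 43.25
  purple-stemmed potato-leaf: 173 × 1/4 = 43.25
  green-stemmed cut-leaf: 173 × 1/4 = 43.25
  green-stemmed potato-leaf: 173 × 1/4 = 43.25
χ² = Σ (O − E)² / E
  purple-stemmed cut-leaf: (42 − 43.25)² / 43.25 = 0.0361
  purple-stemmed potato-leaf: (39 − 43.25)² / 43.25 = 0.4176
  green-stemmed cut-leaf: (66 − 43.25)² / 43.25 = 11.9668
  green-stemmed potato-leaf: (26 − 43.25)² / 43.25 = 6.8801
χ² = 0.0361 + 0.4176 + 11.9668 + 6.8801 = 19.3006 ≈ 19.301

19.301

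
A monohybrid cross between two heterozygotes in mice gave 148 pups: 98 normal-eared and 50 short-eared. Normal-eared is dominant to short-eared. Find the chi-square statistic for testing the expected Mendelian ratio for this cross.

For a monohybrid cross between heterozygotes with complete dominance, the expected phenotypic ratio is 3:1.
Under the 3:1 hypothesis (Σ ratio = 4, N = 148):
  normal-eared: 148 × 3/4 = 111
  short-eared: 148 × 1/4 = 37
χ² = Σ (O − E)² / E
  normal-eared: (98 − 111)² / 111 = 1.5225
  short-eared: (50 − 37)² / 37 = 4.5676
χ² = 1.5225 + 4.5676 = 6.0901 ≈ 6.090

6.090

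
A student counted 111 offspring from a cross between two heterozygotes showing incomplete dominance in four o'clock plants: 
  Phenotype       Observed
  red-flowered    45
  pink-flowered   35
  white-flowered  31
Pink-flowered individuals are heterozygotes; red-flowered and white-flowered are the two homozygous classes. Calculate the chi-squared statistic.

With incomplete dominance, a heterozygote × heterozygote cross gives a 1:2:1 phenotypic ratio.
The 1:2:1 ratio has 4 parts, so with N = 111 the expected counts are:
  red-flowered: 111 × 1/4 = 27.75
  pink-flowered: 111 × 2/4 = 55.5
  white-flowered: 111 × 1/4 = 27.75
χ² = Σ (O − E)² / E
  red-flowered: (45 − 27.75)² / 27.75 = 10.7230
  pink-flowered: (35 − 55.5)² / 55.5 = 7.5721
  white-flowered: (31 − 27.75)² / 27.75 = 0.3806
χ² = 10.7230 + 7.5721 + 0.3806 = 18.6757 ≈ 18.676

18.676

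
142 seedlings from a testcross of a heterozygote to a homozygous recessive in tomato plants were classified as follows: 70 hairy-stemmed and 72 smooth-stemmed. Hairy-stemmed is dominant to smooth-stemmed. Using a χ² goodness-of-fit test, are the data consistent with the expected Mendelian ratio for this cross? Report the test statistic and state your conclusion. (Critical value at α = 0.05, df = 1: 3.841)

A testcross of a heterozygote (Aa × aa) gives a 1:1 phenotypic ratio.
Total ratio parts = 2. Expected numbers out of 142:
  hairy-stemmed: 142 × 1/2 = 71
  smooth-stemmed: 142 × 1/2 = 71
χ² = Σ (O − E)² / E
  hairy-stemmed: (70 − 71)² / 71 = 0.0141
  smooth-stemmed: (72 − 71)² / 71 = 0.0141
χ² = 0.0141 + 0.0141 = 0.0282 ≈ 0.028
Degrees of freedom = 2 − 1 = 1; critical value at α = 0.05 is 3.841.
Since 0.028 < 3.841, we fail to reject the null hypothesis — the data are consistent with the 1:1 ratio.

0.028; consistent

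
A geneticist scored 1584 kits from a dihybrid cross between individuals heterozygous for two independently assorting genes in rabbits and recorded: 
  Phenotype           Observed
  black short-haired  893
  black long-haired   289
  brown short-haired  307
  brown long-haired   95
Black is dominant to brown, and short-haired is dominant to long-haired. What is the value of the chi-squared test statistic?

0.718

A dihybrid F₂ with independent assortment and complete dominance at both loci gives a 9:3:3:1 phenotypic ratio.
Expected counts for N = 1584 under a 9:3:3:1 ratio (total parts = 16):
  black short-haired: 1584 × 9/16 = 891
  black long-haired: 1584 × 3/16 = 297
  brown short-haired: 1584 × 3/16 = 297
  brown long-haired: 1584 × 1/16 = 99
χ² = Σ (O − E)² / E
  black short-haired: (893 − 891)² / 891 = 0.0045
  black long-haired: (289 − 297)² / 297 = 0.2155
  brown short-haired: (307 − 297)² / 297 = 0.3367
  brown long-haired: (95 − 99)² / 99 = 0.1616
χ² = 0.0045 + 0.2155 + 0.3367 + 0.1616 = 0.7183 ≈ 0.718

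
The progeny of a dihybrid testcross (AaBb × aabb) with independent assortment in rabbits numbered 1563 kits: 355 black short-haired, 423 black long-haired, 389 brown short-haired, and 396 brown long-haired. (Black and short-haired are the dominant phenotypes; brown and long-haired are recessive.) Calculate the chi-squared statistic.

A dihybrid testcross with independent assortment gives a 1:1:1:1 ratio.
Under the 1:1:1:1 hypothesis (Σ ratio = 4, N = 1563):
  black short-haired: 1563 × 1/4 = 390.75
  black long-haired: 1563 × 1/4 = 390.75
  brown short-haired: 1563 × 1/4 = 390.75
  brown long-haired: 1563 × 1/4 = 390.75
χ² = Σ (O − E)² / E
  black short-haired: (355 − 390.75)² / 390.75 = 3.2708
  black long-haired: (423 − 390.75)² / 390.75 = 2.6617
  brown short-haired: (389 − 390.75)² / 390.75 = 0.0078
  brown long-haired: (396 − 390.75)² / 390.75 = 0.0705
χ² = 3.2708 + 2.6617 + 0.0078 + 0.0705 = 6.0108 ≈ 6.011

6.011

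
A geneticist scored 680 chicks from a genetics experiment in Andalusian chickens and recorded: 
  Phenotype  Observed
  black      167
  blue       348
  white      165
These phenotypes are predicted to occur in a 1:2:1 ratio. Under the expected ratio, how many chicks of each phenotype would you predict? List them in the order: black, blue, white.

170, 340, 170

The 1:2:1 ratio has 4 parts, so with N = 680 the expected counts are:
  black: 680 × 1/4 = 170
  blue: 680 × 2/4 = 340
  white: 680 × 1/4 = 170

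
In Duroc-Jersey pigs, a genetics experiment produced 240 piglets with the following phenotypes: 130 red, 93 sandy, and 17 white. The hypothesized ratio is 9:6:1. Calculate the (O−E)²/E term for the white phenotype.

0.267

Expected counts for N = 240 under a 9:6:1 ratio (total parts = 16):
  red: 240 × 9/16 = 135
  sandy: 240 × 6/16 = 90
  white: 240 × 1/16 = 15
Contribution of white: (17 − 15)² / 15 = 0.2667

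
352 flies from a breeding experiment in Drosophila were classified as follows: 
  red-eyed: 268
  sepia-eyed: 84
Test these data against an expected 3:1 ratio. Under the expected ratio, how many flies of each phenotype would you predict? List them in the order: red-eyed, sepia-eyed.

264, 88

Under the 3:1 hypothesis (Σ ratio = 4, N = 352):
  red-eyed: 352 × 3/4 = 264
  sepia-eyed: 352 × 1/4 = 88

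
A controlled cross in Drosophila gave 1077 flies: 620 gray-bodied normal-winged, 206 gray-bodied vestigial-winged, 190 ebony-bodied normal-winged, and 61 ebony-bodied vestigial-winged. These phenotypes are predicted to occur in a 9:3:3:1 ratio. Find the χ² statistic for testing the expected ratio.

1.712

Under the 9:3:3:1 hypothesis (Σ ratio = 16, N = 1077):
  gray-bodied normal-winged: 1077 × 9/16 = 605.8125
  gray-bodied vestigial-winged: 1077 × 3/16 = 201.9375
  ebony-bodied normal-winged: 1077 × 3/16 = 201.9375
  ebony-bodied vestigial-winged: 1077 × 1/16 = 67.3125
χ² = Σ (O − E)² / E
  gray-bodied normal-winged: (620 − 605.8125)² / 605.8125 = 0.3323
  gray-bodied vestigial-winged: (206 − 201.9375)² / 201.9375 = 0.0817
  ebony-bodied normal-winged: (190 − 201.9375)² / 201.9375 = 0.7057
  ebony-bodied vestigial-winged: (61 − 67.3125)² / 67.3125 = 0.5920
χ² = 0.3323 + 0.0817 + 0.7057 + 0.5920 = 1.7117 ≈ 1.712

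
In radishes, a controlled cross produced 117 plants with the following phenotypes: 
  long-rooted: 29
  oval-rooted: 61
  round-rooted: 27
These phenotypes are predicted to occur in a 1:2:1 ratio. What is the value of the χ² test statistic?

Total ratio parts = 4. Expected numbers out of 117:
  long-rooted: 117 × 1/4 = 29.25
  oval-rooted: 117 × 2/4 = 58.5
  round-rooted: 117 × 1/4 = 29.25
χ² = Σ (O − E)² / E
  long-rooted: (29 − 29.25)² / 29.25 = 0.0021
  oval-rooted: (61 − 58.5)² / 58.5 = 0.1068
  round-rooted: (27 − 29.25)² / 29.25 = 0.1731
χ² = 0.0021 + 0.1068 + 0.1731 = 0.282

0.282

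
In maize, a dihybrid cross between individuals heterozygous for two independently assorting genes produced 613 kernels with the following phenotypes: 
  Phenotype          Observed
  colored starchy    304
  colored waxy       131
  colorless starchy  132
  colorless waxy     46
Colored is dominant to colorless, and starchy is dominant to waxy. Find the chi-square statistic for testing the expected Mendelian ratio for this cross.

A dihybrid F₂ with independent assortment and complete dominance at both loci gives a 9:3:3:1 phenotypic ratio.
Under the 9:3:3:1 hypothesis (Σ ratio = 16, N = 613):
  colored starchy: 613 × 9/16 = 344.8125
  colored waxy: 613 × 3/16 = 114.9375
  colorless starchy: 613 × 3/16 = 114.9375
  colorless waxy: 613 × 1/16 = 38.3125
χ² = Σ (O − E)² / E
  colored starchy: (304 − 344.8125)² / 344.8125 = 4.8306
  colored waxy: (131 − 114.9375)² / 114.9375 = 2.2447
  colorless starchy: (132 − 114.9375)² / 114.9375 = 2.5329
  colorless waxy: (46 − 38.3125)² / 38.3125 = 1.5425
χ² = 4.8306 + 2.2447 + 2.5329 + 1.5425 = 11.1507 ≈ 11.151

11.151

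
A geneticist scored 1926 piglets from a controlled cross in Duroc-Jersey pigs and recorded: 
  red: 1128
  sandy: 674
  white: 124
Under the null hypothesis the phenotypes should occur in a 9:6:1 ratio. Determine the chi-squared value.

Expected counts for N = 1926 under a 9:6:1 ratio (total parts = 16):
  red: 1926 × 9/16 = 1083.375
  sandy: 1926 × 6/16 = 722.25
  white: 1926 × 1/16 = 120.375
χ² = Σ (O − E)² / E
  red: (1128 − 1083.375)² / 1083.375 = 1.8381
  sandy: (674 − 722.25)² / 722.25 = 3.2233
  white: (124 − 120.375)² / 120.375 = 0.1092
χ² = 1.8381 + 3.2233 + 0.1092 = 5.1706 ≈ 5.171

5.171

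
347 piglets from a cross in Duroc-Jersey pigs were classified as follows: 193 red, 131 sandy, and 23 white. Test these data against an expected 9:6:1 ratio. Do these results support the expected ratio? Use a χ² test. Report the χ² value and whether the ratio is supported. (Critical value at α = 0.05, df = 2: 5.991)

Expected counts for N = 347 under a 9:6:1 ratio (total parts = 16):
  red: 347 × 9/16 = 195.1875
  sandy: 347 × 6/16 = 130.125
  white: 347 × 1/16 = 21.6875
χ² = Σ (O − E)² / E
  red: (193 − 195.1875)² / 195.1875 = 0.0245
  sandy: (131 − 130.125)² / 130.125 = 0.0059
  white: (23 − 21.6875)² / 21.6875 = 0.0794
χ² = 0.0245 + 0.0059 + 0.0794 = 0.1098 ≈ 0.110
Degrees of freedom = 3 − 1 = 2; critical value at α = 0.05 is 5.991.
Since 0.110 < 5.991, we fail to reject the null hypothesis — the data are consistent with the 9:6:1 ratio.

0.110; consistent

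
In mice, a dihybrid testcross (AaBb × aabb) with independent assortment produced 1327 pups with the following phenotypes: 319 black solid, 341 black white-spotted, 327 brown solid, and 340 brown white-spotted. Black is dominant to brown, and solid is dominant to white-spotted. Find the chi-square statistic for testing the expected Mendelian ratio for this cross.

A dihybrid testcross with independent assortment gives a 1:1:1:1 ratio.
The 1:1:1:1 ratio has 4 parts, so with N = 1327 the expected counts are:
  black solid: 1327 × 1/4 = 331.75
  black white-spotted: 1327 × 1/4 = 331.75
  brown solid: 1327 × 1/4 = 331.75
  brown white-spotted: 1327 × 1/4 = 331.75
χ² = Σ (O − E)² / E
  black solid: (319 − 331.75)² / 331.75 = 0.4900
  black white-spotted: (341 − 331.75)² / 331.75 = 0.2579
  brown solid: (327 − 331.75)² / 331.75 = 0.0680
  brown white-spotted: (340 − 331.75)² / 331.75 = 0.2052
χ² = 0.4900 + 0.2579 + 0.0680 + 0.2052 = 1.0211 ≈ 1.021

1.021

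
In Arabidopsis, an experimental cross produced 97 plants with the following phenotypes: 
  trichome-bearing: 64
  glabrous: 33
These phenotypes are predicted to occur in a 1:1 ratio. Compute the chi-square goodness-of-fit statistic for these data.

9.907

Under the 1:1 hypothesis (Σ ratio = 2, N = 97):
  trichome-bearing: 97 × 1/2 = 48.5
  glabrous: 97 × 1/2 = 48.5
χ² = Σ (O − E)² / E
  trichome-bearing: (64 − 48.5)² / 48.5 = 4.9536
  glabrous: (33 − 48.5)² / 48.5 = 4.9536
χ² = 4.9536 + 4.9536 = 9.9072 ≈ 9.907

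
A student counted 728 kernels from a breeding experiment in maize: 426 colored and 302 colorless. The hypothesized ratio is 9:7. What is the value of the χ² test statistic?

Under the 9:7 hypothesis (Σ ratio = 16, N = 728):
  colored: 728 × 9/16 = 409.5
  colorless: 728 × 7/16 = 318.5
χ² = Σ (O − E)² / E
  colored: (426 − 409.5)² / 409.5 = 0.6648
  colorless: (302 − 318.5)² / 318.5 = 0.8548
χ² = 0.6648 + 0.8548 = 1.5196 ≈ 1.520

1.520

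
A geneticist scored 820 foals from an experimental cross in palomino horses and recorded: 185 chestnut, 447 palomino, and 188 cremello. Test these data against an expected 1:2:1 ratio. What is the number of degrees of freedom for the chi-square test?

2

A goodness-of-fit test with 3 phenotype classes has df = 3 − 1 = 2.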